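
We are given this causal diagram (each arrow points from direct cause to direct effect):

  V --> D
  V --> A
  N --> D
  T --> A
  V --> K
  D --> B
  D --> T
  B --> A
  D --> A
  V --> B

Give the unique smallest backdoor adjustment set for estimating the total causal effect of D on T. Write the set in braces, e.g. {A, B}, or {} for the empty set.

Variables eligible for adjustment (non-descendants of D, excluding D and T): {K, N, V}.
Backdoor paths from D to T:
  P1: D <- V -> B -> A <- T
  P2: D <- V -> A <- T
Each backdoor path contains an unconditioned collider, so every path is already blocked with the empty conditioning set:
  P1: blocked at collider A (neither it nor any descendant is in the conditioning set).
  P2: blocked at collider A (neither it nor any descendant is in the conditioning set).
The empty set is therefore the unique smallest valid set.

{}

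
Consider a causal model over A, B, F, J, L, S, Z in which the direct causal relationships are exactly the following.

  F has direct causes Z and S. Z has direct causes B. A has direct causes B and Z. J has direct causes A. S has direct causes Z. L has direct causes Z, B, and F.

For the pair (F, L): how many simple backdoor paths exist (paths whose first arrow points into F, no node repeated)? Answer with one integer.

A backdoor path from F to L is any simple undirected path whose first edge points into F (i.e. leaves F via a parent).
Parents of F: {S, Z}.
Enumerating:
  P1: F <- Z <- B -> L
  P2: F <- Z -> A <- B -> L
  P3: F <- Z -> L
  P4: F <- S <- Z <- B -> L
  P5: F <- S <- Z -> A <- B -> L
  P6: F <- S <- Z -> L
That exhausts the simple backdoor paths. Count: 6.

6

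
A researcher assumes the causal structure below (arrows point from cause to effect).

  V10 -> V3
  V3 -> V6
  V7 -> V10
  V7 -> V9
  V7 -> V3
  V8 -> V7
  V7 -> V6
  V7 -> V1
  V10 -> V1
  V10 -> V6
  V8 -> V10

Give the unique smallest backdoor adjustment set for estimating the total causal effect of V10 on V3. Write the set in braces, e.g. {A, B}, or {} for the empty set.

Variables eligible for adjustment (non-descendants of V10, excluding V10 and V3): {V7, V8, V9}.
Backdoor paths from V10 to V3:
  P1: V10 <- V8 -> V7 -> V3
  P2: V10 <- V8 -> V7 -> V6 <- V3
  P3: V10 <- V7 -> V3
  P4: V10 <- V7 -> V6 <- V3
The empty set is not sufficient: P1 (V10 <- V8 -> V7 -> V3) has no collider blocking it and no conditioned non-collider, so it is open.
Try {V7}:
  P1: blocked at chain node V7 ∈ conditioning set.
  P2: blocked at chain node V7 ∈ conditioning set.
  P3: blocked at fork node V7 ∈ conditioning set.
  P4: blocked at fork node V7 ∈ conditioning set.
{V7} contains no descendant of V10 and blocks every backdoor path.
No other singleton works — e.g. {V8} leaves P3 open — so {V7} is the unique smallest valid adjustment set.

{V7}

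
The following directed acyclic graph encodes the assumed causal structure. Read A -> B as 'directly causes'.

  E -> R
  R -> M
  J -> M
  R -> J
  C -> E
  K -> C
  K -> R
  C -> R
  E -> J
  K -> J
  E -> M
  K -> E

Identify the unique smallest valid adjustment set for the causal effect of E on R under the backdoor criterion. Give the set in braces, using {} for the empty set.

Variables eligible for adjustment (non-descendants of E, excluding E and R): {C, K}.
Backdoor paths from E to R:
  P1: E <- K -> C -> R
  P2: E <- K -> R
  P3: E <- K -> J <- R
  P4: E <- K -> J -> M <- R
  P5: E <- C <- K -> R
  P6: E <- C <- K -> J <- R
  P7: E <- C <- K -> J -> M <- R
  P8: E <- C -> R
The empty set is not sufficient: P1 (E <- K -> C -> R) has no collider blocking it and no conditioned non-collider, so it is open.
Try {C, K}:
  P1: blocked at fork node K ∈ conditioning set.
  P2: blocked at fork node K ∈ conditioning set.
  P3: blocked at fork node K ∈ conditioning set.
  P4: blocked at fork node K ∈ conditioning set.
  P5: blocked at chain node C ∈ conditioning set.
  P6: blocked at chain node C ∈ conditioning set.
  P7: blocked at chain node C ∈ conditioning set.
  P8: blocked at fork node C ∈ conditioning set.
{C, K} contains no descendant of E and blocks every backdoor path.
Every element of {C, K} is needed (dropping C leaves P8 open; dropping K leaves P2 open), so no proper subset is valid.
Among all size-2 subsets of the eligible variables, only {C, K} blocks every backdoor path, so it is the unique smallest valid adjustment set.

{C, K}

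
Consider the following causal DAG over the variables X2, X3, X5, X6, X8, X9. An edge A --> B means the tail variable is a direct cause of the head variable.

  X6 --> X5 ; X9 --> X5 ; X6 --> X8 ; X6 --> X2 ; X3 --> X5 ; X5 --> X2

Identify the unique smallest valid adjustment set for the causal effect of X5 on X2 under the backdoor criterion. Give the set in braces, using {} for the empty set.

{X6}

Variables eligible for adjustment (non-descendants of X5, excluding X5 and X2): {X3, X6, X8, X9}.
Backdoor paths from X5 to X2:
  P1: X5 <- X6 -> X2
The empty set is not sufficient: P1 (X5 <- X6 -> X2) has no collider blocking it and no conditioned non-collider, so it is open.
Try {X6}:
  P1: blocked at fork node X6 ∈ conditioning set.
{X6} contains no descendant of X5 and blocks every backdoor path.
No other singleton works — e.g. {X8} leaves P1 open — so {X6} is the unique smallest valid adjustment set.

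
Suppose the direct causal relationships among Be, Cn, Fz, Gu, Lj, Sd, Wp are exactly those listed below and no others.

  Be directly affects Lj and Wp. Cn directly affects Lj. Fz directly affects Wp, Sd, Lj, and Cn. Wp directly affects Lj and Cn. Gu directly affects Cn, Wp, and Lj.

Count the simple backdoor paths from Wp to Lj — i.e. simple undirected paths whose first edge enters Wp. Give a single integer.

A backdoor path from Wp to Lj is any simple undirected path whose first edge points into Wp (i.e. leaves Wp via a parent).
Parents of Wp: {Be, Fz, Gu}.
Enumerating:
  P1: Wp <- Be -> Lj
  P2: Wp <- Fz -> Cn <- Gu -> Lj
  P3: Wp <- Fz -> Cn -> Lj
  P4: Wp <- Fz -> Lj
  P5: Wp <- Gu -> Cn <- Fz -> Lj
  P6: Wp <- Gu -> Cn -> Lj
  P7: Wp <- Gu -> Lj
That exhausts the simple backdoor paths. Count: 7.

7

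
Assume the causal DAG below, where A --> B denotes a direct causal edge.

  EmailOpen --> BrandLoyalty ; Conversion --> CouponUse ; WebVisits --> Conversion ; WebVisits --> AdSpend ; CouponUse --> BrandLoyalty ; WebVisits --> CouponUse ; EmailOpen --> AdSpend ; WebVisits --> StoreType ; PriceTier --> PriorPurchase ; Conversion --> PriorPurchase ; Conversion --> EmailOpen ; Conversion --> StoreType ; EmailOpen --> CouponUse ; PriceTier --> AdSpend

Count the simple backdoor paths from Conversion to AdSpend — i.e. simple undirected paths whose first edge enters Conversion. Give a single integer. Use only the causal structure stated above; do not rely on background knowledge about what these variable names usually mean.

3

A backdoor path from Conversion to AdSpend is any simple undirected path whose first edge points into Conversion (i.e. leaves Conversion via a parent).
Parents of Conversion: {WebVisits}.
Enumerating:
  P1: Conversion <- WebVisits -> AdSpend
  P2: Conversion <- WebVisits -> CouponUse <- EmailOpen -> AdSpend
  P3: Conversion <- WebVisits -> CouponUse -> BrandLoyalty <- EmailOpen -> AdSpend
That exhausts the simple backdoor paths. Count: 3.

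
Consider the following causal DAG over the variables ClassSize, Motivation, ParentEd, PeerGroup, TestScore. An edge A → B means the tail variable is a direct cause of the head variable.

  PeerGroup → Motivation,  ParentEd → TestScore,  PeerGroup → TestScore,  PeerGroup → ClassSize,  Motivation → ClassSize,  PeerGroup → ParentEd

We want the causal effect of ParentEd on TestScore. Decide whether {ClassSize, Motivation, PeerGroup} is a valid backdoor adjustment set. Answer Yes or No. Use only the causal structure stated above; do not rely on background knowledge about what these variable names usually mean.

Backdoor paths from ParentEd to TestScore (paths whose first edge points into ParentEd):
  P1: ParentEd <- PeerGroup -> TestScore
Condition 1 (no descendant of ParentEd in the set): holds — descendants of ParentEd are {TestScore}; none are in {ClassSize, Motivation, PeerGroup}.
Condition 2 (every backdoor path blocked by {ClassSize, Motivation, PeerGroup}):
  P1: blocked at fork node PeerGroup ∈ conditioning set.
{ClassSize, Motivation, PeerGroup} satisfies the backdoor criterion.

Yes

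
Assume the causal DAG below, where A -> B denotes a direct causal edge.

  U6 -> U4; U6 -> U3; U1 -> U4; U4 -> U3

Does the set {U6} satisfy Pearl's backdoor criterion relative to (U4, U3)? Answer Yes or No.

Yes

Backdoor paths from U4 to U3 (paths whose first edge points into U4):
  P1: U4 <- U6 -> U3
Condition 1 (no descendant of U4 in the set): holds — descendants of U4 are {U3}; none are in {U6}.
Condition 2 (every backdoor path blocked by {U6}):
  P1: blocked at fork node U6 ∈ conditioning set.
{U6} satisfies the backdoor criterion.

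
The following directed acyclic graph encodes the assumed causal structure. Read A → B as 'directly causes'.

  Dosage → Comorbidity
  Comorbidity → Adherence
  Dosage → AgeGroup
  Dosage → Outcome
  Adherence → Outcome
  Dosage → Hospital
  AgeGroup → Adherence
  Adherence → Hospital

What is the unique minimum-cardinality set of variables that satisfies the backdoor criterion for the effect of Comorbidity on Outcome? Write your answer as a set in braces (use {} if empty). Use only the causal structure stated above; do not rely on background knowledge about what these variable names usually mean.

{Dosage}

Variables eligible for adjustment (non-descendants of Comorbidity, excluding Comorbidity and Outcome): {AgeGroup, Dosage}.
Backdoor paths from Comorbidity to Outcome:
  P1: Comorbidity <- Dosage -> AgeGroup -> Adherence -> Outcome
  P2: Comorbidity <- Dosage -> Outcome
  P3: Comorbidity <- Dosage -> Hospital <- Adherence -> Outcome
The empty set is not sufficient: P1 (Comorbidity <- Dosage -> AgeGroup -> Adherence -> Outcome) has no collider blocking it and no conditioned non-collider, so it is open.
Try {Dosage}:
  P1: blocked at fork node Dosage ∈ conditioning set.
  P2: blocked at fork node Dosage ∈ conditioning set.
  P3: blocked at fork node Dosage ∈ conditioning set.
{Dosage} contains no descendant of Comorbidity and blocks every backdoor path.
No other singleton works — e.g. {AgeGroup} leaves P2 open — so {Dosage} is the unique smallest valid adjustment set.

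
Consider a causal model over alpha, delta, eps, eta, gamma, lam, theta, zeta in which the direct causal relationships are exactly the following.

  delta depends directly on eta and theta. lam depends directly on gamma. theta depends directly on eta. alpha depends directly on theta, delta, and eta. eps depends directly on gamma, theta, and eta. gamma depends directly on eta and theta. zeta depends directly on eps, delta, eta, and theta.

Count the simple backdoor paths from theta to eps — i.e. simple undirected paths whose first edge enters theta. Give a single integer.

A backdoor path from theta to eps is any simple undirected path whose first edge points into theta (i.e. leaves theta via a parent).
Parents of theta: {eta}.
Enumerating:
  P1: theta <- eta -> gamma -> eps
  P2: theta <- eta -> delta -> zeta <- eps
  P3: theta <- eta -> eps
  P4: theta <- eta -> zeta <- eps
  P5: theta <- eta -> alpha <- delta -> zeta <- eps
That exhausts the simple backdoor paths. Count: 5.

5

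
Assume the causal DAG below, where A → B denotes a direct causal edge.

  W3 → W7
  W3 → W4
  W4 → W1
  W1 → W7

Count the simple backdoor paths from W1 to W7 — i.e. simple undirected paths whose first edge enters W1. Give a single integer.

A backdoor path from W1 to W7 is any simple undirected path whose first edge points into W1 (i.e. leaves W1 via a parent).
Parents of W1: {W4}.
Enumerating:
  P1: W1 <- W4 <- W3 -> W7
That exhausts the simple backdoor paths. Count: 1.

1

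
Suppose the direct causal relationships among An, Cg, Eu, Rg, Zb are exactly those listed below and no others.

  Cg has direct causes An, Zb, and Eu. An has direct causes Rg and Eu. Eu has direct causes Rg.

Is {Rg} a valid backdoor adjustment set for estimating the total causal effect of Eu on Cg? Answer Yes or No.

Yes

Backdoor paths from Eu to Cg (paths whose first edge points into Eu):
  P1: Eu <- Rg -> An -> Cg
Condition 1 (no descendant of Eu in the set): holds — descendants of Eu are {An, Cg}; none are in {Rg}.
Condition 2 (every backdoor path blocked by {Rg}):
  P1: blocked at fork node Rg ∈ conditioning set.
{Rg} satisfies the backdoor criterion.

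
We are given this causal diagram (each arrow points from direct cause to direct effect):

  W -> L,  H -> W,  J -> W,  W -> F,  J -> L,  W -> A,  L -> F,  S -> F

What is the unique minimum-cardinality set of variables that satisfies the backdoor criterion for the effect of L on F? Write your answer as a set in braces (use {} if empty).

Variables eligible for adjustment (non-descendants of L, excluding L and F): {A, H, J, S, W}.
Backdoor paths from L to F:
  P1: L <- J -> W -> F
  P2: L <- W -> F
The empty set is not sufficient: P1 (L <- J -> W -> F) has no collider blocking it and no conditioned non-collider, so it is open.
Try {W}:
  P1: blocked at chain node W ∈ conditioning set.
  P2: blocked at fork node W ∈ conditioning set.
{W} contains no descendant of L and blocks every backdoor path.
No other singleton works — e.g. {J} leaves P2 open — so {W} is the unique smallest valid adjustment set.

{W}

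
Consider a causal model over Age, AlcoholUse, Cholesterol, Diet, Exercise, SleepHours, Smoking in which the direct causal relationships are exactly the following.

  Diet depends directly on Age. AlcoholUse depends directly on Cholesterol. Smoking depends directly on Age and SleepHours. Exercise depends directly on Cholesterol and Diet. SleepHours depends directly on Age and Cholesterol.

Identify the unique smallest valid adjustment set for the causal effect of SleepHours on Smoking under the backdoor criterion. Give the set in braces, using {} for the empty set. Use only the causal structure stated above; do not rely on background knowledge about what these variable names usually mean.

{Age}

Variables eligible for adjustment (non-descendants of SleepHours, excluding SleepHours and Smoking): {Age, AlcoholUse, Cholesterol, Diet, Exercise}.
Backdoor paths from SleepHours to Smoking:
  P1: SleepHours <- Cholesterol -> Exercise <- Diet <- Age -> Smoking
  P2: SleepHours <- Age -> Smoking
The empty set is not sufficient: P2 (SleepHours <- Age -> Smoking) has no collider blocking it and no conditioned non-collider, so it is open.
Try {Age}:
  P1: blocked at collider Exercise (neither it nor any descendant is in the conditioning set).
  P2: blocked at fork node Age ∈ conditioning set.
{Age} contains no descendant of SleepHours and blocks every backdoor path.
No other singleton works — e.g. {Cholesterol} leaves P2 open — so {Age} is the unique smallest valid adjustment set.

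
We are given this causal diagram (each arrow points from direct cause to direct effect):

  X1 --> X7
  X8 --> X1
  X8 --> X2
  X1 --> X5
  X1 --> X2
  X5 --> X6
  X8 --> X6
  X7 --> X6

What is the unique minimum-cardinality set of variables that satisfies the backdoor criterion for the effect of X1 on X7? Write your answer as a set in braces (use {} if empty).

Variables eligible for adjustment (non-descendants of X1, excluding X1 and X7): {X8}.
Backdoor paths from X1 to X7:
  P1: X1 <- X8 -> X6 <- X7
Each backdoor path contains an unconditioned collider, so every path is already blocked with the empty conditioning set:
  P1: blocked at collider X6 (neither it nor any descendant is in the conditioning set).
The empty set is therefore the unique smallest valid set.

{}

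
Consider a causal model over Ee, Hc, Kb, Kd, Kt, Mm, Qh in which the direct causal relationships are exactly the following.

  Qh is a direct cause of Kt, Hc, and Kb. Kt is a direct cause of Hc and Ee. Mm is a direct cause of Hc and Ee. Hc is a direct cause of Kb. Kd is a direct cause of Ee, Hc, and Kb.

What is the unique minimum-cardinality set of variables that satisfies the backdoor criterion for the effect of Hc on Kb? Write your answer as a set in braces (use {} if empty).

{Kd, Qh}

Variables eligible for adjustment (non-descendants of Hc, excluding Hc and Kb): {Ee, Kd, Kt, Mm, Qh}.
Backdoor paths from Hc to Kb:
  P1: Hc <- Qh -> Kt -> Ee <- Kd -> Kb
  P2: Hc <- Qh -> Kb
  P3: Hc <- Kd -> Kb
  P4: Hc <- Kd -> Ee <- Kt <- Qh -> Kb
  P5: Hc <- Mm -> Ee <- Kd -> Kb
  P6: Hc <- Mm -> Ee <- Kt <- Qh -> Kb
  P7: Hc <- Kt <- Qh -> Kb
  P8: Hc <- Kt -> Ee <- Kd -> Kb
The empty set is not sufficient: P2 (Hc <- Qh -> Kb) has no collider blocking it and no conditioned non-collider, so it is open.
Try {Kd, Qh}:
  P1: blocked at fork node Qh ∈ conditioning set.
  P2: blocked at fork node Qh ∈ conditioning set.
  P3: blocked at fork node Kd ∈ conditioning set.
  P4: blocked at fork node Kd ∈ conditioning set.
  P5: blocked at collider Ee (neither it nor any descendant is in the conditioning set).
  P6: blocked at collider Ee (neither it nor any descendant is in the conditioning set).
  P7: blocked at fork node Qh ∈ conditioning set.
  P8: blocked at collider Ee (neither it nor any descendant is in the conditioning set).
{Kd, Qh} contains no descendant of Hc and blocks every backdoor path.
Every element of {Kd, Qh} is needed (dropping Kd leaves P3 open; dropping Qh leaves P2 open), so no proper subset is valid.
Among all size-2 subsets of the eligible variables, only {Kd, Qh} blocks every backdoor path, so it is the unique smallest valid adjustment set.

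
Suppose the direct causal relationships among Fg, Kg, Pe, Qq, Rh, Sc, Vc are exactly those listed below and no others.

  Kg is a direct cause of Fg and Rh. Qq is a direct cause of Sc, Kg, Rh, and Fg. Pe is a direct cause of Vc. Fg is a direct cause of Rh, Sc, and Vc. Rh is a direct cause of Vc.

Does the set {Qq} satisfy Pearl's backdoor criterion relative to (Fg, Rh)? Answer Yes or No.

Backdoor paths from Fg to Rh (paths whose first edge points into Fg):
  P1: Fg <- Qq -> Kg -> Rh
  P2: Fg <- Qq -> Rh
  P3: Fg <- Kg <- Qq -> Rh
  P4: Fg <- Kg -> Rh
Condition 1 (no descendant of Fg in the set): holds — descendants of Fg are {Rh, Sc, Vc}; none are in {Qq}.
Condition 2 (every backdoor path blocked by {Qq}):
  P1: blocked at fork node Qq ∈ conditioning set.
  P2: blocked at fork node Qq ∈ conditioning set.
  P3: blocked at fork node Qq ∈ conditioning set.
  P4: open — no interior node is in the conditioning set.
{Qq} does not satisfy the backdoor criterion.

No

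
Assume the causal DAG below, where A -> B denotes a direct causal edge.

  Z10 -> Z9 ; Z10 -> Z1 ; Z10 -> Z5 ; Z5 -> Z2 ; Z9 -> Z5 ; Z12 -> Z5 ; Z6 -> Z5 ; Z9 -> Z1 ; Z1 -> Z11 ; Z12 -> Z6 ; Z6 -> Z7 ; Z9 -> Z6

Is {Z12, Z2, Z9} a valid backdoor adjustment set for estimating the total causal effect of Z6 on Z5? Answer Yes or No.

Backdoor paths from Z6 to Z5 (paths whose first edge points into Z6):
  P1: Z6 <- Z12 -> Z5
  P2: Z6 <- Z9 <- Z10 -> Z5
  P3: Z6 <- Z9 -> Z1 <- Z10 -> Z5
  P4: Z6 <- Z9 -> Z5
Condition 1 (no descendant of Z6 in the set): FAILS — Z2 is a descendant of Z6.
Condition 2 (every backdoor path blocked by {Z12, Z2, Z9}):
  P1: blocked at fork node Z12 ∈ conditioning set.
  P2: blocked at chain node Z9 ∈ conditioning set.
  P3: blocked at fork node Z9 ∈ conditioning set.
  P4: blocked at fork node Z9 ∈ conditioning set.
{Z12, Z2, Z9} does not satisfy the backdoor criterion.

No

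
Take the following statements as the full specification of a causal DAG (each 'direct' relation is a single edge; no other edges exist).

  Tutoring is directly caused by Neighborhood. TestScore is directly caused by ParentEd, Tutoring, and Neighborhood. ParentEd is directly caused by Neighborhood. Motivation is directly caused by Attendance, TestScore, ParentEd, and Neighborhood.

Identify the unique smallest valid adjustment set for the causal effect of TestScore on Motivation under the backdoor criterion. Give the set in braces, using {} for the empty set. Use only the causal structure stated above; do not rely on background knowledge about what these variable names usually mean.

{Neighborhood, ParentEd}

Variables eligible for adjustment (non-descendants of TestScore, excluding TestScore and Motivation): {Attendance, Neighborhood, ParentEd, Tutoring}.
Backdoor paths from TestScore to Motivation:
  P1: TestScore <- Neighborhood -> ParentEd -> Motivation
  P2: TestScore <- Neighborhood -> Motivation
  P3: TestScore <- Tutoring <- Neighborhood -> ParentEd -> Motivation
  P4: TestScore <- Tutoring <- Neighborhood -> Motivation
  P5: TestScore <- ParentEd <- Neighborhood -> Motivation
  P6: TestScore <- ParentEd -> Motivation
The empty set is not sufficient: P1 (TestScore <- Neighborhood -> ParentEd -> Motivation) has no collider blocking it and no conditioned non-collider, so it is open.
Try {Neighborhood, ParentEd}:
  P1: blocked at fork node Neighborhood ∈ conditioning set.
  P2: blocked at fork node Neighborhood ∈ conditioning set.
  P3: blocked at fork node Neighborhood ∈ conditioning set.
  P4: blocked at fork node Neighborhood ∈ conditioning set.
  P5: blocked at chain node ParentEd ∈ conditioning set.
  P6: blocked at fork node ParentEd ∈ conditioning set.
{Neighborhood, ParentEd} contains no descendant of TestScore and blocks every backdoor path.
Every element of {Neighborhood, ParentEd} is needed (dropping Neighborhood leaves P2 open; dropping ParentEd leaves P6 open), so no proper subset is valid.
Among all size-2 subsets of the eligible variables, only {Neighborhood, ParentEd} blocks every backdoor path, so it is the unique smallest valid adjustment set.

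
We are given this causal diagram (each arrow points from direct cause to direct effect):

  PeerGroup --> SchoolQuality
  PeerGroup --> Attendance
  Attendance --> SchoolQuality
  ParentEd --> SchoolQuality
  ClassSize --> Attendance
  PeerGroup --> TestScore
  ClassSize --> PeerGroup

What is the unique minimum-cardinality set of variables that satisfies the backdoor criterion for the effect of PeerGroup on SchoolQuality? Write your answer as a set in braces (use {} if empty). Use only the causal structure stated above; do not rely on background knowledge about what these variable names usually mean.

Variables eligible for adjustment (non-descendants of PeerGroup, excluding PeerGroup and SchoolQuality): {ClassSize, ParentEd}.
Backdoor paths from PeerGroup to SchoolQuality:
  P1: PeerGroup <- ClassSize -> Attendance -> SchoolQuality
The empty set is not sufficient: P1 (PeerGroup <- ClassSize -> Attendance -> SchoolQuality) has no collider blocking it and no conditioned non-collider, so it is open.
Try {ClassSize}:
  P1: blocked at fork node ClassSize ∈ conditioning set.
{ClassSize} contains no descendant of PeerGroup and blocks every backdoor path.
No other singleton works — e.g. {ParentEd} leaves P1 open — so {ClassSize} is the unique smallest valid adjustment set.

{ClassSize}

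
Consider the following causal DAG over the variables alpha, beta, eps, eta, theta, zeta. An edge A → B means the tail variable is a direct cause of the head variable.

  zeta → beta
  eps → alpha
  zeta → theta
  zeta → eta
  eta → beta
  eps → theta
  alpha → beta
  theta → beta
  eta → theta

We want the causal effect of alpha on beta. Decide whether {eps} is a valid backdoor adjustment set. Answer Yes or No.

Yes

Backdoor paths from alpha to beta (paths whose first edge points into alpha):
  P1: alpha <- eps -> theta <- zeta -> eta -> beta
  P2: alpha <- eps -> theta <- zeta -> beta
  P3: alpha <- eps -> theta <- eta <- zeta -> beta
  P4: alpha <- eps -> theta <- eta -> beta
  P5: alpha <- eps -> theta -> beta
Condition 1 (no descendant of alpha in the set): holds — descendants of alpha are {beta}; none are in {eps}.
Condition 2 (every backdoor path blocked by {eps}):
  P1: blocked at fork node eps ∈ conditioning set.
  P2: blocked at fork node eps ∈ conditioning set.
  P3: blocked at fork node eps ∈ conditioning set.
  P4: blocked at fork node eps ∈ conditioning set.
  P5: blocked at fork node eps ∈ conditioning set.
{eps} satisfies the backdoor criterion.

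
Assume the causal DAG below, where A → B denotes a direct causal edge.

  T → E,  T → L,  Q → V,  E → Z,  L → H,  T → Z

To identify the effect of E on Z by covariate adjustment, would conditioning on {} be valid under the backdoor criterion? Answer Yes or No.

No

Backdoor paths from E to Z (paths whose first edge points into E):
  P1: E <- T -> Z
Condition 1 (no descendant of E in the set): holds — descendants of E are {Z}; none are in {}.
Condition 2 (every backdoor path blocked by {}):
  P1: open — no interior node is in the conditioning set.
{} does not satisfy the backdoor criterion.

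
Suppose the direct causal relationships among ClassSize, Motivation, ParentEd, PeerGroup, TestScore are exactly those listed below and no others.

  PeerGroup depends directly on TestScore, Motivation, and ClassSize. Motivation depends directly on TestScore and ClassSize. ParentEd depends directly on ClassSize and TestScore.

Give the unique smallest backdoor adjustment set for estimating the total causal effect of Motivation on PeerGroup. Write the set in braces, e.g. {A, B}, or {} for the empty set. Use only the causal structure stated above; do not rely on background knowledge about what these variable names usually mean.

{ClassSize, TestScore}

Variables eligible for adjustment (non-descendants of Motivation, excluding Motivation and PeerGroup): {ClassSize, ParentEd, TestScore}.
Backdoor paths from Motivation to PeerGroup:
  P1: Motivation <- TestScore -> ParentEd <- ClassSize -> PeerGroup
  P2: Motivation <- TestScore -> PeerGroup
  P3: Motivation <- ClassSize -> ParentEd <- TestScore -> PeerGroup
  P4: Motivation <- ClassSize -> PeerGroup
The empty set is not sufficient: P2 (Motivation <- TestScore -> PeerGroup) has no collider blocking it and no conditioned non-collider, so it is open.
Try {ClassSize, TestScore}:
  P1: blocked at fork node TestScore ∈ conditioning set.
  P2: blocked at fork node TestScore ∈ conditioning set.
  P3: blocked at fork node ClassSize ∈ conditioning set.
  P4: blocked at fork node ClassSize ∈ conditioning set.
{ClassSize, TestScore} contains no descendant of Motivation and blocks every backdoor path.
Every element of {ClassSize, TestScore} is needed (dropping ClassSize leaves P4 open; dropping TestScore leaves P2 open), so no proper subset is valid.
Among all size-2 subsets of the eligible variables, only {ClassSize, TestScore} blocks every backdoor path, so it is the unique smallest valid adjustment set.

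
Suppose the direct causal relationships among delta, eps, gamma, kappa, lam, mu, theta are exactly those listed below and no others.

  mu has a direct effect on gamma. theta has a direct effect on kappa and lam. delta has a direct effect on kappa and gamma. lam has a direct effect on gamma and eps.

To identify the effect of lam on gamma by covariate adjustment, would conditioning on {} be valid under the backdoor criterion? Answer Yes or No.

Backdoor paths from lam to gamma (paths whose first edge points into lam):
  P1: lam <- theta -> kappa <- delta -> gamma
Condition 1 (no descendant of lam in the set): holds — descendants of lam are {eps, gamma}; none are in {}.
Condition 2 (every backdoor path blocked by {}):
  P1: blocked at collider kappa (neither it nor any descendant is in the conditioning set).
{} satisfies the backdoor criterion.

Yes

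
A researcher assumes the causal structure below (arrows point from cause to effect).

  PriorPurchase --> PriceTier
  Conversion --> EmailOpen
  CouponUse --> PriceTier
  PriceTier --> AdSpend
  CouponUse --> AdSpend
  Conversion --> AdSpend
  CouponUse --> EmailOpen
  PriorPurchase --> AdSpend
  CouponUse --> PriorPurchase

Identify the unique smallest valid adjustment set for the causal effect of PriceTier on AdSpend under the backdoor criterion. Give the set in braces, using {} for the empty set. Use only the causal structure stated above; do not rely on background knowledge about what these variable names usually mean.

{CouponUse, PriorPurchase}

Variables eligible for adjustment (non-descendants of PriceTier, excluding PriceTier and AdSpend): {Conversion, CouponUse, EmailOpen, PriorPurchase}.
Backdoor paths from PriceTier to AdSpend:
  P1: PriceTier <- CouponUse -> PriorPurchase -> AdSpend
  P2: PriceTier <- CouponUse -> EmailOpen <- Conversion -> AdSpend
  P3: PriceTier <- CouponUse -> AdSpend
  P4: PriceTier <- PriorPurchase <- CouponUse -> EmailOpen <- Conversion -> AdSpend
  P5: PriceTier <- PriorPurchase <- CouponUse -> AdSpend
  P6: PriceTier <- PriorPurchase -> AdSpend
The empty set is not sufficient: P1 (PriceTier <- CouponUse -> PriorPurchase -> AdSpend) has no collider blocking it and no conditioned non-collider, so it is open.
Try {CouponUse, PriorPurchase}:
  P1: blocked at fork node CouponUse ∈ conditioning set.
  P2: blocked at fork node CouponUse ∈ conditioning set.
  P3: blocked at fork node CouponUse ∈ conditioning set.
  P4: blocked at chain node PriorPurchase ∈ conditioning set.
  P5: blocked at chain node PriorPurchase ∈ conditioning set.
  P6: blocked at fork node PriorPurchase ∈ conditioning set.
{CouponUse, PriorPurchase} contains no descendant of PriceTier and blocks every backdoor path.
Every element of {CouponUse, PriorPurchase} is needed (dropping CouponUse leaves P3 open; dropping PriorPurchase leaves P6 open), so no proper subset is valid.
Among all size-2 subsets of the eligible variables, only {CouponUse, PriorPurchase} blocks every backdoor path, so it is the unique smallest valid adjustment set.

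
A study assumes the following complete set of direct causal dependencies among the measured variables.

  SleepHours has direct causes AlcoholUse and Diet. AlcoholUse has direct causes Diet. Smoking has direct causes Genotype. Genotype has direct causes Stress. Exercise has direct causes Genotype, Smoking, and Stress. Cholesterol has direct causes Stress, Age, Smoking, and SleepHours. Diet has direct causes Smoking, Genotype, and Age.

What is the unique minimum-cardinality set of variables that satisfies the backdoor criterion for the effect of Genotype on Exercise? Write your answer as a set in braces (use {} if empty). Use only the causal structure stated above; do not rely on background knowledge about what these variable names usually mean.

Variables eligible for adjustment (non-descendants of Genotype, excluding Genotype and Exercise): {Age, Stress}.
Backdoor paths from Genotype to Exercise:
  P1: Genotype <- Stress -> Cholesterol <- Age -> Diet <- Smoking -> Exercise
  P2: Genotype <- Stress -> Cholesterol <- Smoking -> Exercise
  P3: Genotype <- Stress -> Cholesterol <- SleepHours <- Diet <- Smoking -> Exercise
  P4: Genotype <- Stress -> Cholesterol <- SleepHours <- AlcoholUse <- Diet <- Smoking -> Exercise
  P5: Genotype <- Stress -> Exercise
The empty set is not sufficient: P5 (Genotype <- Stress -> Exercise) has no collider blocking it and no conditioned non-collider, so it is open.
Try {Stress}:
  P1: blocked at fork node Stress ∈ conditioning set.
  P2: blocked at fork node Stress ∈ conditioning set.
  P3: blocked at fork node Stress ∈ conditioning set.
  P4: blocked at fork node Stress ∈ conditioning set.
  P5: blocked at fork node Stress ∈ conditioning set.
{Stress} contains no descendant of Genotype and blocks every backdoor path.
No other singleton works — e.g. {Age} leaves P5 open — so {Stress} is the unique smallest valid adjustment set.

{Stress}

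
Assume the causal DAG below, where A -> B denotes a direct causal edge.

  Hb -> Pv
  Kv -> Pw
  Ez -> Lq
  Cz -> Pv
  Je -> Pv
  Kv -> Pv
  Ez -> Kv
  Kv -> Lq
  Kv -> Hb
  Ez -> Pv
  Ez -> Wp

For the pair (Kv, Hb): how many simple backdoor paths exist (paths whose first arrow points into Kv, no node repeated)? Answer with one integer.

A backdoor path from Kv to Hb is any simple undirected path whose first edge points into Kv (i.e. leaves Kv via a parent).
Parents of Kv: {Ez}.
Enumerating:
  P1: Kv <- Ez -> Pv <- Hb
That exhausts the simple backdoor paths. Count: 1.

1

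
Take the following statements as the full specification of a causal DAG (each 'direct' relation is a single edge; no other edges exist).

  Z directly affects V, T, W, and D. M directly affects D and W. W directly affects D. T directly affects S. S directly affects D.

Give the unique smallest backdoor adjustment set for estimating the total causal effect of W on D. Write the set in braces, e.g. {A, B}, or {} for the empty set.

{M, Z}

Variables eligible for adjustment (non-descendants of W, excluding W and D): {M, S, T, V, Z}.
Backdoor paths from W to D:
  P1: W <- Z -> T -> S -> D
  P2: W <- Z -> D
  P3: W <- M -> D
The empty set is not sufficient: P1 (W <- Z -> T -> S -> D) has no collider blocking it and no conditioned non-collider, so it is open.
Try {M, Z}:
  P1: blocked at fork node Z ∈ conditioning set.
  P2: blocked at fork node Z ∈ conditioning set.
  P3: blocked at fork node M ∈ conditioning set.
{M, Z} contains no descendant of W and blocks every backdoor path.
Every element of {M, Z} is needed (dropping M leaves P3 open; dropping Z leaves P1 open), so no proper subset is valid.
Among all size-2 subsets of the eligible variables, only {M, Z} blocks every backdoor path, so it is the unique smallest valid adjustment set.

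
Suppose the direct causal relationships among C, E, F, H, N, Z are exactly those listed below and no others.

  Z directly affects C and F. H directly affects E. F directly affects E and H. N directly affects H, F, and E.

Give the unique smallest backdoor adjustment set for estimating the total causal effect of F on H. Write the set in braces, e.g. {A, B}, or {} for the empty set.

{N}

Variables eligible for adjustment (non-descendants of F, excluding F and H): {C, N, Z}.
Backdoor paths from F to H:
  P1: F <- N -> H
  P2: F <- N -> E <- H
The empty set is not sufficient: P1 (F <- N -> H) has no collider blocking it and no conditioned non-collider, so it is open.
Try {N}:
  P1: blocked at fork node N ∈ conditioning set.
  P2: blocked at fork node N ∈ conditioning set.
{N} contains no descendant of F and blocks every backdoor path.
No other singleton works — e.g. {Z} leaves P1 open — so {N} is the unique smallest valid adjustment set.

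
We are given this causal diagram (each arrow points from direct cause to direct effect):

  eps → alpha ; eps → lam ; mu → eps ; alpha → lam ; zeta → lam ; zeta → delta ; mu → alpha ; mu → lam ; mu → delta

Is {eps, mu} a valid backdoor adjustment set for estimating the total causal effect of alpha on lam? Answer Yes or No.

Yes

Backdoor paths from alpha to lam (paths whose first edge points into alpha):
  P1: alpha <- mu -> eps -> lam
  P2: alpha <- mu -> delta <- zeta -> lam
  P3: alpha <- mu -> lam
  P4: alpha <- eps <- mu -> delta <- zeta -> lam
  P5: alpha <- eps <- mu -> lam
  P6: alpha <- eps -> lam
Condition 1 (no descendant of alpha in the set): holds — descendants of alpha are {lam}; none are in {eps, mu}.
Condition 2 (every backdoor path blocked by {eps, mu}):
  P1: blocked at fork node mu ∈ conditioning set.
  P2: blocked at fork node mu ∈ conditioning set.
  P3: blocked at fork node mu ∈ conditioning set.
  P4: blocked at chain node eps ∈ conditioning set.
  P5: blocked at chain node eps ∈ conditioning set.
  P6: blocked at fork node eps ∈ conditioning set.
{eps, mu} satisfies the backdoor criterion.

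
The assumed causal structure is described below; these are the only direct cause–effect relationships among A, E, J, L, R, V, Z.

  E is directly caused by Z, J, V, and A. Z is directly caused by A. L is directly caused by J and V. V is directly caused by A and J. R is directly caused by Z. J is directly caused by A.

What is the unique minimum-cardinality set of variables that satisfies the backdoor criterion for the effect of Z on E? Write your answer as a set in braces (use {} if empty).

{A}

Variables eligible for adjustment (non-descendants of Z, excluding Z and E): {A, J, L, V}.
Backdoor paths from Z to E:
  P1: Z <- A -> J -> V -> E
  P2: Z <- A -> J -> L <- V -> E
  P3: Z <- A -> J -> E
  P4: Z <- A -> V <- J -> E
  P5: Z <- A -> V -> L <- J -> E
  P6: Z <- A -> V -> E
  P7: Z <- A -> E
The empty set is not sufficient: P1 (Z <- A -> J -> V -> E) has no collider blocking it and no conditioned non-collider, so it is open.
Try {A}:
  P1: blocked at fork node A ∈ conditioning set.
  P2: blocked at fork node A ∈ conditioning set.
  P3: blocked at fork node A ∈ conditioning set.
  P4: blocked at fork node A ∈ conditioning set.
  P5: blocked at fork node A ∈ conditioning set.
  P6: blocked at fork node A ∈ conditioning set.
  P7: blocked at fork node A ∈ conditioning set.
{A} contains no descendant of Z and blocks every backdoor path.
No other singleton works — e.g. {J} leaves P6 open — so {A} is the unique smallest valid adjustment set.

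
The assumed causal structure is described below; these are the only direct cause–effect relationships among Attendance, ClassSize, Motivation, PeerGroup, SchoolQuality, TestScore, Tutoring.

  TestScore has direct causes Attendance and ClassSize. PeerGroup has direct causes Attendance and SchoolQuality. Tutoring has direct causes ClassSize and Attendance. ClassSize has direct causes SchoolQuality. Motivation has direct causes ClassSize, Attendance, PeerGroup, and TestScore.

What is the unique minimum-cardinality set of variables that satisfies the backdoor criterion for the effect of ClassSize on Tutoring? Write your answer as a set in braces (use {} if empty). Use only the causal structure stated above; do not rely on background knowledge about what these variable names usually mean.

Variables eligible for adjustment (non-descendants of ClassSize, excluding ClassSize and Tutoring): {Attendance, PeerGroup, SchoolQuality}.
Backdoor paths from ClassSize to Tutoring:
  P1: ClassSize <- SchoolQuality -> PeerGroup <- Attendance -> Tutoring
  P2: ClassSize <- SchoolQuality -> PeerGroup -> Motivation <- Attendance -> Tutoring
  P3: ClassSize <- SchoolQuality -> PeerGroup -> Motivation <- TestScore <- Attendance -> Tutoring
Each backdoor path contains an unconditioned collider, so every path is already blocked with the empty conditioning set:
  P1: blocked at collider PeerGroup (neither it nor any descendant is in the conditioning set).
  P2: blocked at collider Motivation (neither it nor any descendant is in the conditioning set).
  P3: blocked at collider Motivation (neither it nor any descendant is in the conditioning set).
The empty set is therefore the unique smallest valid set.

{}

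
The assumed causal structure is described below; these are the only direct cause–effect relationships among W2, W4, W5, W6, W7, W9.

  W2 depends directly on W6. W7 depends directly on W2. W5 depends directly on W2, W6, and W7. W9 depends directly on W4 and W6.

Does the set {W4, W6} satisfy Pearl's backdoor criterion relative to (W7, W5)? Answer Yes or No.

Backdoor paths from W7 to W5 (paths whose first edge points into W7):
  P1: W7 <- W2 <- W6 -> W5
  P2: W7 <- W2 -> W5
Condition 1 (no descendant of W7 in the set): holds — descendants of W7 are {W5}; none are in {W4, W6}.
Condition 2 (every backdoor path blocked by {W4, W6}):
  P1: blocked at fork node W6 ∈ conditioning set.
  P2: open — no interior node is in the conditioning set.
{W4, W6} does not satisfy the backdoor criterion.

No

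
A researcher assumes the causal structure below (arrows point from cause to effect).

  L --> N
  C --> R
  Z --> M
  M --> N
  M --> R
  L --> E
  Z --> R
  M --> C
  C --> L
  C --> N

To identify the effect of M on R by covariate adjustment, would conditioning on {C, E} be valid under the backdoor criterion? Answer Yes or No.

Backdoor paths from M to R (paths whose first edge points into M):
  P1: M <- Z -> R
Condition 1 (no descendant of M in the set): FAILS — C and E are descendants of M.
Condition 2 (every backdoor path blocked by {C, E}):
  P1: open — no interior node is in the conditioning set.
{C, E} does not satisfy the backdoor criterion.

No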